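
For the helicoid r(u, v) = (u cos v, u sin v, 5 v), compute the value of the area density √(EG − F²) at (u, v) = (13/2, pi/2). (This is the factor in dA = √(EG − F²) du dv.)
√(EG − F²)|_{(13/2, pi/2)} = sqrt(269)/2

E = 1, F = 0, G = u^2 + 25, so EG − F² = u^2 + 25. Taking the positive square root: √(EG − F²) = sqrt(u^2 + 25). At (u, v) = (13/2, pi/2): sqrt(269)/2.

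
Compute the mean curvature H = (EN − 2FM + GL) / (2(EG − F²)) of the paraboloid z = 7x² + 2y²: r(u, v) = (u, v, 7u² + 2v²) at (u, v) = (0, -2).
H = 457*sqrt(65)/4225

With E = 196*u^2 + 1, F = 56*u*v, G = 16*v^2 + 1, L = 14/sqrt(196*u^2 + 16*v^2 + 1), M = 0, N = 4/sqrt(196*u^2 + 16*v^2 + 1), assemble
  H = (EN − 2FM + GL) / (2(EG − F²)) = (392*u^2 + 112*v^2 + 9)/(196*u^2 + 16*v^2 + 1)^(3/2).
At (u, v) = (0, -2): H = 457*sqrt(65)/4225.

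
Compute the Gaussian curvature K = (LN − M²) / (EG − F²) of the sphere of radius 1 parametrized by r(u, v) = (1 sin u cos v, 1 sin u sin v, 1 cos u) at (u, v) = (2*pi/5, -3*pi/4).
K = 1

Coefficients of the first fundamental form: E = 1, F = 0, G = sin(u)^2.
Coefficients of the second fundamental form: L = -sin(u)/Abs(sin(u)), M = 0, N = -sin(u)^3/Abs(sin(u)).
Assemble K = (LN − M²)/(EG − F²) = 1. At (u, v) = (2*pi/5, -3*pi/4): K = 1.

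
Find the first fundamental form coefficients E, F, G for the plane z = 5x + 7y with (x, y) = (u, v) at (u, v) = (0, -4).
E = 26;  F = 35;  G = 50

Partials: r_u = (1, 0, 5), r_v = (0, 1, 7). As functions of (u, v):
  E = r_u · r_u = 26,
  F = r_u · r_v = 35,
  G = r_v · r_v = 50.
Evaluating at (u, v) = (0, -4): E = 26, F = 35, G = 50.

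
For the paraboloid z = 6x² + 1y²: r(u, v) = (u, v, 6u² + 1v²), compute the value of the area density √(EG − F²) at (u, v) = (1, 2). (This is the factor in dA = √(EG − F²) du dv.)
√(EG − F²)|_{(1, 2)} = sqrt(161)

E = 144*u^2 + 1, F = 24*u*v, G = 4*v^2 + 1, so EG − F² = 144*u^2 + 4*v^2 + 1. Taking the positive square root: √(EG − F²) = sqrt(144*u^2 + 4*v^2 + 1). At (u, v) = (1, 2): sqrt(161).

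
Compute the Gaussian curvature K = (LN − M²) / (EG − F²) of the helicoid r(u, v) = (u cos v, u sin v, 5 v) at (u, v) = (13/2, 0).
K = -400/72361

Coefficients of the first fundamental form: E = 1, F = 0, G = u^2 + 25.
Coefficients of the second fundamental form: L = 0, M = -5/sqrt(u^2 + 25), N = 0.
Assemble K = (LN − M²)/(EG − F²) = -25/(u^2 + 25)^2. At (u, v) = (13/2, 0): K = -400/72361.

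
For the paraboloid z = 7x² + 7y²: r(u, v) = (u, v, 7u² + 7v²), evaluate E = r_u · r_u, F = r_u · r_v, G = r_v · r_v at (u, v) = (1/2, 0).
E = 50;  F = 0;  G = 1

Partials: r_u = (1, 0, 14*u), r_v = (0, 1, 14*v). As functions of (u, v):
  E = r_u · r_u = 196*u^2 + 1,
  F = r_u · r_v = 196*u*v,
  G = r_v · r_v = 196*v^2 + 1.
Evaluating at (u, v) = (1/2, 0): E = 50, F = 0, G = 1.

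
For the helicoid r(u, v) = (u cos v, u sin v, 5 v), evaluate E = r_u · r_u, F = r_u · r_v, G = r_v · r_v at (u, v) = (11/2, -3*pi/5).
E = 1;  F = 0;  G = 221/4

Partials: r_u = (cos(v), sin(v), 0), r_v = (-u*sin(v), u*cos(v), 5). As functions of (u, v):
  E = r_u · r_u = 1,
  F = r_u · r_v = 0,
  G = r_v · r_v = u^2 + 25.
Evaluating at (u, v) = (11/2, -3*pi/5): E = 1, F = 0, G = 221/4.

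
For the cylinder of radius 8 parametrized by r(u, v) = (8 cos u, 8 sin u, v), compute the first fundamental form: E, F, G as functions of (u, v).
E = 64;  F = 0;  G = 1

Compute partials: r_u = (-8*sin(u), 8*cos(u), 0), r_v = (0, 0, 1). Then
  E = r_u · r_u = 64,
  F = r_u · r_v = 0,
  G = r_v · r_v = 1.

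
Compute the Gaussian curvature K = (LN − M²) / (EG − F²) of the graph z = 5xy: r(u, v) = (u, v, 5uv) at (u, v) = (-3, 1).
K = -25/63001

Coefficients of the first fundamental form: E = 25*v^2 + 1, F = 25*u*v, G = 25*u^2 + 1.
Coefficients of the second fundamental form: L = 0, M = 5/sqrt(25*u^2 + 25*v^2 + 1), N = 0.
Assemble K = (LN − M²)/(EG − F²) = -25/(625*u^4 + 1250*u^2*v^2 + 50*u^2 + 625*v^4 + 50*v^2 + 1). At (u, v) = (-3, 1): K = -25/63001.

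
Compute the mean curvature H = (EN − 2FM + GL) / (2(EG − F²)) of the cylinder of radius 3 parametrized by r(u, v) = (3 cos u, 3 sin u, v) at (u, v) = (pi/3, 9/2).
H = -1/6

With E = 9, F = 0, G = 1, L = -3, M = 0, N = 0, assemble
  H = (EN − 2FM + GL) / (2(EG − F²)) = -1/6.
At (u, v) = (pi/3, 9/2): H = -1/6.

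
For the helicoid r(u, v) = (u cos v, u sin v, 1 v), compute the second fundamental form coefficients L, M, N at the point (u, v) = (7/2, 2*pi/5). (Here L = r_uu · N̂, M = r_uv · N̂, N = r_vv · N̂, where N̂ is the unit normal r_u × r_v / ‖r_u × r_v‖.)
L = 0;  M = -2*sqrt(53)/53;  N = 0

Compute the unit normal N̂(u, v) = (sin(v)/sqrt(u^2 + 1), -cos(v)/sqrt(u^2 + 1), u/sqrt(u^2 + 1)), and the second partials r_uu, r_uv, r_vv. Take dot products:
  L(u, v) = r_uu · N̂ = 0,
  M(u, v) = r_uv · N̂ = -1/sqrt(u^2 + 1),
  N(u, v) = r_vv · N̂ = 0.
Evaluating at (u, v) = (7/2, 2*pi/5):
  L = 0, M = -2*sqrt(53)/53, N = 0.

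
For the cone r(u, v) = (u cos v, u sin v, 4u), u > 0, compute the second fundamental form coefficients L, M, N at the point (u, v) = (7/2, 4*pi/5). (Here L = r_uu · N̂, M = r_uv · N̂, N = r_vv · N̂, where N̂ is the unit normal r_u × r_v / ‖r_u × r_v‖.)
L = 0;  M = 0;  N = 14*sqrt(17)/17

Compute the unit normal N̂(u, v) = (-4*sqrt(17)*u*cos(v)/(17*Abs(u)), -4*sqrt(17)*u*sin(v)/(17*Abs(u)), sqrt(17)*u/(17*Abs(u))), and the second partials r_uu, r_uv, r_vv. Take dot products:
  L(u, v) = r_uu · N̂ = 0,
  M(u, v) = r_uv · N̂ = 0,
  N(u, v) = r_vv · N̂ = 4*sqrt(17)*u^2/(17*Abs(u)).
Evaluating at (u, v) = (7/2, 4*pi/5):
  L = 0, M = 0, N = 14*sqrt(17)/17.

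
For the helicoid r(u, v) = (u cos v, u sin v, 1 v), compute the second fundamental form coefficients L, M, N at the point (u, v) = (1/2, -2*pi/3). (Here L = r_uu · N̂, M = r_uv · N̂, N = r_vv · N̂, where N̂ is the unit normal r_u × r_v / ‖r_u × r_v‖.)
L = 0;  M = -2*sqrt(5)/5;  N = 0

Compute the unit normal N̂(u, v) = (sin(v)/sqrt(u^2 + 1), -cos(v)/sqrt(u^2 + 1), u/sqrt(u^2 + 1)), and the second partials r_uu, r_uv, r_vv. Take dot products:
  L(u, v) = r_uu · N̂ = 0,
  M(u, v) = r_uv · N̂ = -1/sqrt(u^2 + 1),
  N(u, v) = r_vv · N̂ = 0.
Evaluating at (u, v) = (1/2, -2*pi/3):
  L = 0, M = -2*sqrt(5)/5, N = 0.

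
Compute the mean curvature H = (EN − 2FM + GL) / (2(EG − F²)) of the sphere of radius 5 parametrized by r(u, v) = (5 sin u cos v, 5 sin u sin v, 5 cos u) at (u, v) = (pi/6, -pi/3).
H = -1/5

With E = 25, F = 0, G = 25*sin(u)^2, L = -5*sin(u)/Abs(sin(u)), M = 0, N = -5*sin(u)^3/Abs(sin(u)), assemble
  H = (EN − 2FM + GL) / (2(EG − F²)) = -sin(u)/(5*Abs(sin(u))).
At (u, v) = (pi/6, -pi/3): H = -1/5.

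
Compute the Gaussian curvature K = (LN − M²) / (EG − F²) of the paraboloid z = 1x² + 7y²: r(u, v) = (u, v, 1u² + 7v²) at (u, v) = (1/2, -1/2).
K = 28/2601

Coefficients of the first fundamental form: E = 4*u^2 + 1, F = 28*u*v, G = 196*v^2 + 1.
Coefficients of the second fundamental form: L = 2/sqrt(4*u^2 + 196*v^2 + 1), M = 0, N = 14/sqrt(4*u^2 + 196*v^2 + 1).
Assemble K = (LN − M²)/(EG − F²) = 28/(16*u^4 + 1568*u^2*v^2 + 8*u^2 + 38416*v^4 + 392*v^2 + 1). At (u, v) = (1/2, -1/2): K = 28/2601.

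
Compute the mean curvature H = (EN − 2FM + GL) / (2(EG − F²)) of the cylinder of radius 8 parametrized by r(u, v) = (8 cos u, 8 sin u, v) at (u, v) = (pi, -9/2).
H = -1/16

With E = 64, F = 0, G = 1, L = -8, M = 0, N = 0, assemble
  H = (EN − 2FM + GL) / (2(EG − F²)) = -1/16.
At (u, v) = (pi, -9/2): H = -1/16.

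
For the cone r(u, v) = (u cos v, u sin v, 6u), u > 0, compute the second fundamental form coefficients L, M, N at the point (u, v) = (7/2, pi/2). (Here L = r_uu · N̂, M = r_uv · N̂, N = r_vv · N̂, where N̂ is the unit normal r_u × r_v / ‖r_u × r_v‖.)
L = 0;  M = 0;  N = 21*sqrt(37)/37

Compute the unit normal N̂(u, v) = (-6*sqrt(37)*u*cos(v)/(37*Abs(u)), -6*sqrt(37)*u*sin(v)/(37*Abs(u)), sqrt(37)*u/(37*Abs(u))), and the second partials r_uu, r_uv, r_vv. Take dot products:
  L(u, v) = r_uu · N̂ = 0,
  M(u, v) = r_uv · N̂ = 0,
  N(u, v) = r_vv · N̂ = 6*sqrt(37)*u^2/(37*Abs(u)).
Evaluating at (u, v) = (7/2, pi/2):
  L = 0, M = 0, N = 21*sqrt(37)/37.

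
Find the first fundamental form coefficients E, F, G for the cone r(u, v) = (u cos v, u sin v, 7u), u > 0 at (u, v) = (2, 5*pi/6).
E = 50;  F = 0;  G = 4

Partials: r_u = (cos(v), sin(v), 7), r_v = (-u*sin(v), u*cos(v), 0). As functions of (u, v):
  E = r_u · r_u = 50,
  F = r_u · r_v = 0,
  G = r_v · r_v = u^2.
Evaluating at (u, v) = (2, 5*pi/6): E = 50, F = 0, G = 4.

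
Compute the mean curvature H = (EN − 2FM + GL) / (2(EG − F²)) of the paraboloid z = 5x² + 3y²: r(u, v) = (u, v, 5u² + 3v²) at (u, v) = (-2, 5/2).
H = 2333*sqrt(626)/391876

With E = 100*u^2 + 1, F = 60*u*v, G = 36*v^2 + 1, L = 10/sqrt(100*u^2 + 36*v^2 + 1), M = 0, N = 6/sqrt(100*u^2 + 36*v^2 + 1), assemble
  H = (EN − 2FM + GL) / (2(EG − F²)) = 4*(75*u^2 + 45*v^2 + 2)/(100*u^2 + 36*v^2 + 1)^(3/2).
At (u, v) = (-2, 5/2): H = 2333*sqrt(626)/391876.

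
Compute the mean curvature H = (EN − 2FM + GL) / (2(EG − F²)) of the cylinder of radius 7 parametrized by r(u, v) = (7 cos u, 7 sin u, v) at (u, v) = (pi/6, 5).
H = -1/14

With E = 49, F = 0, G = 1, L = -7, M = 0, N = 0, assemble
  H = (EN − 2FM + GL) / (2(EG − F²)) = -1/14.
At (u, v) = (pi/6, 5): H = -1/14.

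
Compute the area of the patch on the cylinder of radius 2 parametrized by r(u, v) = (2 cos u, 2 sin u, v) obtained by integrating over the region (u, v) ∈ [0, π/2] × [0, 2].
Area = 2*pi

Area = ∫∫ √(EG − F²) du dv with √(EG − F²) = 2. Integrating over [0, π/2] × [0, 2] gives 2*pi.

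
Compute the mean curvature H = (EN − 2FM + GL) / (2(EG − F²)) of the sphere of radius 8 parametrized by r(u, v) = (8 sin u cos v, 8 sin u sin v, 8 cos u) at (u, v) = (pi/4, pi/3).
H = -1/8

With E = 64, F = 0, G = 64*sin(u)^2, L = -8*sin(u)/Abs(sin(u)), M = 0, N = -8*sin(u)^3/Abs(sin(u)), assemble
  H = (EN − 2FM + GL) / (2(EG − F²)) = -sin(u)/(8*Abs(sin(u))).
At (u, v) = (pi/4, pi/3): H = -1/8.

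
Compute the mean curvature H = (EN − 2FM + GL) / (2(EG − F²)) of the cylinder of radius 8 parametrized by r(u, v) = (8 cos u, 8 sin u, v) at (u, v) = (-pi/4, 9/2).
H = -1/16

With E = 64, F = 0, G = 1, L = -8, M = 0, N = 0, assemble
  H = (EN − 2FM + GL) / (2(EG − F²)) = -1/16.
At (u, v) = (-pi/4, 9/2): H = -1/16.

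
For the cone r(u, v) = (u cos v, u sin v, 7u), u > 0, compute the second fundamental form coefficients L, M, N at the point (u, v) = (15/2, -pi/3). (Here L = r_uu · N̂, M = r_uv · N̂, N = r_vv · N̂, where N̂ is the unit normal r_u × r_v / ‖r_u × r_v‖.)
L = 0;  M = 0;  N = 21*sqrt(2)/4

Compute the unit normal N̂(u, v) = (-7*sqrt(2)*u*cos(v)/(10*Abs(u)), -7*sqrt(2)*u*sin(v)/(10*Abs(u)), sqrt(2)*u/(10*Abs(u))), and the second partials r_uu, r_uv, r_vv. Take dot products:
  L(u, v) = r_uu · N̂ = 0,
  M(u, v) = r_uv · N̂ = 0,
  N(u, v) = r_vv · N̂ = 7*sqrt(2)*u^2/(10*Abs(u)).
Evaluating at (u, v) = (15/2, -pi/3):
  L = 0, M = 0, N = 21*sqrt(2)/4.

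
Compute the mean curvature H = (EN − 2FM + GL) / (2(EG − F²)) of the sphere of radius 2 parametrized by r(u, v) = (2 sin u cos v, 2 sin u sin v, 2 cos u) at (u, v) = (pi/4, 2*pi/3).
H = -1/2

With E = 4, F = 0, G = 4*sin(u)^2, L = -2*sin(u)/Abs(sin(u)), M = 0, N = -2*sin(u)^3/Abs(sin(u)), assemble
  H = (EN − 2FM + GL) / (2(EG − F²)) = -sin(u)/(2*Abs(sin(u))).
At (u, v) = (pi/4, 2*pi/3): H = -1/2.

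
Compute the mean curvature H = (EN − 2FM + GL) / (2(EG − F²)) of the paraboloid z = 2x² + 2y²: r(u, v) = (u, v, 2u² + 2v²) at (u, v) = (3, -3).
H = 580/4913

With E = 16*u^2 + 1, F = 16*u*v, G = 16*v^2 + 1, L = 4/sqrt(16*u^2 + 16*v^2 + 1), M = 0, N = 4/sqrt(16*u^2 + 16*v^2 + 1), assemble
  H = (EN − 2FM + GL) / (2(EG − F²)) = 4*(8*u^2 + 8*v^2 + 1)/(16*u^2 + 16*v^2 + 1)^(3/2).
At (u, v) = (3, -3): H = 580/4913.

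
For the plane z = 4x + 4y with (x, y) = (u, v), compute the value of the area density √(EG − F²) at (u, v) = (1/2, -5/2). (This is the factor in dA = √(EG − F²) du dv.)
√(EG − F²)|_{(1/2, -5/2)} = sqrt(33)

E = 17, F = 16, G = 17, so EG − F² = 33. Taking the positive square root: √(EG − F²) = sqrt(33). At (u, v) = (1/2, -5/2): sqrt(33).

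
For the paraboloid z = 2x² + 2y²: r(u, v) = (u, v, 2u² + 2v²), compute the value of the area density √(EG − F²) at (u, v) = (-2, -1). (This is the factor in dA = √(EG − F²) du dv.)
√(EG − F²)|_{(-2, -1)} = 9

E = 16*u^2 + 1, F = 16*u*v, G = 16*v^2 + 1, so EG − F² = 16*u^2 + 16*v^2 + 1. Taking the positive square root: √(EG − F²) = sqrt(16*u^2 + 16*v^2 + 1). At (u, v) = (-2, -1): 9.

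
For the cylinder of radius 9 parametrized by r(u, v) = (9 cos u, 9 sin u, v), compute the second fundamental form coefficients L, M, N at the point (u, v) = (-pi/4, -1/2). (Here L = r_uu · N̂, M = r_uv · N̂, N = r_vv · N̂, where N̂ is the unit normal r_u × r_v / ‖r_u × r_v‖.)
L = -9;  M = 0;  N = 0

Compute the unit normal N̂(u, v) = (cos(u), sin(u), 0), and the second partials r_uu, r_uv, r_vv. Take dot products:
  L(u, v) = r_uu · N̂ = -9,
  M(u, v) = r_uv · N̂ = 0,
  N(u, v) = r_vv · N̂ = 0.
Evaluating at (u, v) = (-pi/4, -1/2):
  L = -9, M = 0, N = 0.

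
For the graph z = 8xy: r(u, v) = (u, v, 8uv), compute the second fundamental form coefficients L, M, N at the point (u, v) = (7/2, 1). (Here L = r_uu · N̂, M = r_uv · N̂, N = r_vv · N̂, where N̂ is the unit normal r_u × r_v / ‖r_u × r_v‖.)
L = 0;  M = 8*sqrt(849)/849;  N = 0

Compute the unit normal N̂(u, v) = (-8*v/sqrt(64*u^2 + 64*v^2 + 1), -8*u/sqrt(64*u^2 + 64*v^2 + 1), 1/sqrt(64*u^2 + 64*v^2 + 1)), and the second partials r_uu, r_uv, r_vv. Take dot products:
  L(u, v) = r_uu · N̂ = 0,
  M(u, v) = r_uv · N̂ = 8/sqrt(64*u^2 + 64*v^2 + 1),
  N(u, v) = r_vv · N̂ = 0.
Evaluating at (u, v) = (7/2, 1):
  L = 0, M = 8*sqrt(849)/849, N = 0.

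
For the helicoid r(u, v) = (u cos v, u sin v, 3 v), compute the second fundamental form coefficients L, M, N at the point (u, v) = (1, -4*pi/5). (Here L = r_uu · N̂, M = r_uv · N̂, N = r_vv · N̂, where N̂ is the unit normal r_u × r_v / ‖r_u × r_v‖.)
L = 0;  M = -3*sqrt(10)/10;  N = 0

Compute the unit normal N̂(u, v) = (3*sin(v)/sqrt(u^2 + 9), -3*cos(v)/sqrt(u^2 + 9), u/sqrt(u^2 + 9)), and the second partials r_uu, r_uv, r_vv. Take dot products:
  L(u, v) = r_uu · N̂ = 0,
  M(u, v) = r_uv · N̂ = -3/sqrt(u^2 + 9),
  N(u, v) = r_vv · N̂ = 0.
Evaluating at (u, v) = (1, -4*pi/5):
  L = 0, M = -3*sqrt(10)/10, N = 0.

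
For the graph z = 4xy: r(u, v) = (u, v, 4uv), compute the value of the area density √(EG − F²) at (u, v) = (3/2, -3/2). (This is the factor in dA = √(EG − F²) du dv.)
√(EG − F²)|_{(3/2, -3/2)} = sqrt(73)

E = 16*v^2 + 1, F = 16*u*v, G = 16*u^2 + 1, so EG − F² = 16*u^2 + 16*v^2 + 1. Taking the positive square root: √(EG − F²) = sqrt(16*u^2 + 16*v^2 + 1). At (u, v) = (3/2, -3/2): sqrt(73).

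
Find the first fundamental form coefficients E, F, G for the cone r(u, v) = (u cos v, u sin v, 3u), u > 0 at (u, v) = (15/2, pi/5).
E = 10;  F = 0;  G = 225/4

Partials: r_u = (cos(v), sin(v), 3), r_v = (-u*sin(v), u*cos(v), 0). As functions of (u, v):
  E = r_u · r_u = 10,
  F = r_u · r_v = 0,
  G = r_v · r_v = u^2.
Evaluating at (u, v) = (15/2, pi/5): E = 10, F = 0, G = 225/4.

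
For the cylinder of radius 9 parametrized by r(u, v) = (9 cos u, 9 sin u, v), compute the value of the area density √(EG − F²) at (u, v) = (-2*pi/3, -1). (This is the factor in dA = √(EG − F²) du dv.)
√(EG − F²)|_{(-2*pi/3, -1)} = 9

E = 81, F = 0, G = 1, so EG − F² = 81. Taking the positive square root: √(EG − F²) = 9. At (u, v) = (-2*pi/3, -1): 9.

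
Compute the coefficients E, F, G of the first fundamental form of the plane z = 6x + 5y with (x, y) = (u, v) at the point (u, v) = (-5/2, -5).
E = 37;  F = 30;  G = 26

Partials: r_u = (1, 0, 6), r_v = (0, 1, 5). As functions of (u, v):
  E = r_u · r_u = 37,
  F = r_u · r_v = 30,
  G = r_v · r_v = 26.
Evaluating at (u, v) = (-5/2, -5): E = 37, F = 30, G = 26.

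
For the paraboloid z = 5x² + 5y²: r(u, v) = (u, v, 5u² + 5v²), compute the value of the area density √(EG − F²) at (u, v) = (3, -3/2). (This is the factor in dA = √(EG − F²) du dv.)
√(EG − F²)|_{(3, -3/2)} = sqrt(1126)

E = 100*u^2 + 1, F = 100*u*v, G = 100*v^2 + 1, so EG − F² = 100*u^2 + 100*v^2 + 1. Taking the positive square root: √(EG − F²) = sqrt(100*u^2 + 100*v^2 + 1). At (u, v) = (3, -3/2): sqrt(1126).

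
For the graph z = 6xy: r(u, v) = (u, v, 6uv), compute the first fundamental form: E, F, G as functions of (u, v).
E = 36*v^2 + 1;  F = 36*u*v;  G = 36*u^2 + 1

Compute partials: r_u = (1, 0, 6*v), r_v = (0, 1, 6*u). Then
  E = r_u · r_u = 36*v^2 + 1,
  F = r_u · r_v = 36*u*v,
  G = r_v · r_v = 36*u^2 + 1.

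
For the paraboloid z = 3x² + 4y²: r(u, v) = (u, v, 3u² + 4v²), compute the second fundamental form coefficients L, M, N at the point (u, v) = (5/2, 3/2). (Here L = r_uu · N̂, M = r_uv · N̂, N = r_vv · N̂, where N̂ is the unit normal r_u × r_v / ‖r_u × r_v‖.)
L = 3*sqrt(370)/185;  M = 0;  N = 4*sqrt(370)/185

Compute the unit normal N̂(u, v) = (-6*u/sqrt(36*u^2 + 64*v^2 + 1), -8*v/sqrt(36*u^2 + 64*v^2 + 1), 1/sqrt(36*u^2 + 64*v^2 + 1)), and the second partials r_uu, r_uv, r_vv. Take dot products:
  L(u, v) = r_uu · N̂ = 6/sqrt(36*u^2 + 64*v^2 + 1),
  M(u, v) = r_uv · N̂ = 0,
  N(u, v) = r_vv · N̂ = 8/sqrt(36*u^2 + 64*v^2 + 1).
Evaluating at (u, v) = (5/2, 3/2):
  L = 3*sqrt(370)/185, M = 0, N = 4*sqrt(370)/185.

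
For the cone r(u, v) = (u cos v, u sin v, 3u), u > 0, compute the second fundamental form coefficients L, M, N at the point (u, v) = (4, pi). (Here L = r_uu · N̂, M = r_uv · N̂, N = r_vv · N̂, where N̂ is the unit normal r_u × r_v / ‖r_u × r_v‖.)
L = 0;  M = 0;  N = 6*sqrt(10)/5

Compute the unit normal N̂(u, v) = (-3*sqrt(10)*u*cos(v)/(10*Abs(u)), -3*sqrt(10)*u*sin(v)/(10*Abs(u)), sqrt(10)*u/(10*Abs(u))), and the second partials r_uu, r_uv, r_vv. Take dot products:
  L(u, v) = r_uu · N̂ = 0,
  M(u, v) = r_uv · N̂ = 0,
  N(u, v) = r_vv · N̂ = 3*sqrt(10)*u^2/(10*Abs(u)).
Evaluating at (u, v) = (4, pi):
  L = 0, M = 0, N = 6*sqrt(10)/5.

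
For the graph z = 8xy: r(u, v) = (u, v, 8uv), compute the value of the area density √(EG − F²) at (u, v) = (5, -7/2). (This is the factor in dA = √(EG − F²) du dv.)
√(EG − F²)|_{(5, -7/2)} = 3*sqrt(265)

E = 64*v^2 + 1, F = 64*u*v, G = 64*u^2 + 1, so EG − F² = 64*u^2 + 64*v^2 + 1. Taking the positive square root: √(EG − F²) = sqrt(64*u^2 + 64*v^2 + 1). At (u, v) = (5, -7/2): 3*sqrt(265).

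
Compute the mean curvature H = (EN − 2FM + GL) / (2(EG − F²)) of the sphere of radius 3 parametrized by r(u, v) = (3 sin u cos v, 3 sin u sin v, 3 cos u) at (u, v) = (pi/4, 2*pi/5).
H = -1/3

With E = 9, F = 0, G = 9*sin(u)^2, L = -3*sin(u)/Abs(sin(u)), M = 0, N = -3*sin(u)^3/Abs(sin(u)), assemble
  H = (EN − 2FM + GL) / (2(EG − F²)) = -sin(u)/(3*Abs(sin(u))).
At (u, v) = (pi/4, 2*pi/5): H = -1/3.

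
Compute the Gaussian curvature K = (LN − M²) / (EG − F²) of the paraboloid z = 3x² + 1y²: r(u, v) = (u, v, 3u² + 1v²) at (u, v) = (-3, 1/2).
K = 3/26569

Coefficients of the first fundamental form: E = 36*u^2 + 1, F = 12*u*v, G = 4*v^2 + 1.
Coefficients of the second fundamental form: L = 6/sqrt(36*u^2 + 4*v^2 + 1), M = 0, N = 2/sqrt(36*u^2 + 4*v^2 + 1).
Assemble K = (LN − M²)/(EG − F²) = 12/(1296*u^4 + 288*u^2*v^2 + 72*u^2 + 16*v^4 + 8*v^2 + 1). At (u, v) = (-3, 1/2): K = 3/26569.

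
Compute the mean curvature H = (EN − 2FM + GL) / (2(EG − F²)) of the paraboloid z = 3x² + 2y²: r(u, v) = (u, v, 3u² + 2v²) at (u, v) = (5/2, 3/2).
H = 563*sqrt(262)/68644

With E = 36*u^2 + 1, F = 24*u*v, G = 16*v^2 + 1, L = 6/sqrt(36*u^2 + 16*v^2 + 1), M = 0, N = 4/sqrt(36*u^2 + 16*v^2 + 1), assemble
  H = (EN − 2FM + GL) / (2(EG − F²)) = (72*u^2 + 48*v^2 + 5)/(36*u^2 + 16*v^2 + 1)^(3/2).
At (u, v) = (5/2, 3/2): H = 563*sqrt(262)/68644.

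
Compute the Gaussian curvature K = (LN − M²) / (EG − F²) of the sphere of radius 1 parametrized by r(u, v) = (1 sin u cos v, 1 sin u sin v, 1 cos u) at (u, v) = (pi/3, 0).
K = 1

Coefficients of the first fundamental form: E = 1, F = 0, G = sin(u)^2.
Coefficients of the second fundamental form: L = -sin(u)/Abs(sin(u)), M = 0, N = -sin(u)^3/Abs(sin(u)).
Assemble K = (LN − M²)/(EG − F²) = 1. At (u, v) = (pi/3, 0): K = 1.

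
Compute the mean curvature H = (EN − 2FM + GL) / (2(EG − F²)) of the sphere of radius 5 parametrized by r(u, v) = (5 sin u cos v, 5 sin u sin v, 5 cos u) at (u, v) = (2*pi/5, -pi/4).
H = -1/5

With E = 25, F = 0, G = 25*sin(u)^2, L = -5*sin(u)/Abs(sin(u)), M = 0, N = -5*sin(u)^3/Abs(sin(u)), assemble
  H = (EN − 2FM + GL) / (2(EG − F²)) = -sin(u)/(5*Abs(sin(u))).
At (u, v) = (2*pi/5, -pi/4): H = -1/5.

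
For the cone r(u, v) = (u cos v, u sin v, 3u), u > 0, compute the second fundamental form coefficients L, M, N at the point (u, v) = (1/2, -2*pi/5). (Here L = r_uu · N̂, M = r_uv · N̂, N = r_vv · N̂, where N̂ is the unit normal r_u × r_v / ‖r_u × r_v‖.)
L = 0;  M = 0;  N = 3*sqrt(10)/20

Compute the unit normal N̂(u, v) = (-3*sqrt(10)*u*cos(v)/(10*Abs(u)), -3*sqrt(10)*u*sin(v)/(10*Abs(u)), sqrt(10)*u/(10*Abs(u))), and the second partials r_uu, r_uv, r_vv. Take dot products:
  L(u, v) = r_uu · N̂ = 0,
  M(u, v) = r_uv · N̂ = 0,
  N(u, v) = r_vv · N̂ = 3*sqrt(10)*u^2/(10*Abs(u)).
Evaluating at (u, v) = (1/2, -2*pi/5):
  L = 0, M = 0, N = 3*sqrt(10)/20.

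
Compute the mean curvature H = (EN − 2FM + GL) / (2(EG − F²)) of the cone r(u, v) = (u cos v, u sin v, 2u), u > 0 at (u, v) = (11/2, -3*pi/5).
H = 2*sqrt(5)/55

With E = 5, F = 0, G = u^2, L = 0, M = 0, N = 2*sqrt(5)*u^2/(5*Abs(u)), assemble
  H = (EN − 2FM + GL) / (2(EG − F²)) = sqrt(5)/(5*Abs(u)).
At (u, v) = (11/2, -3*pi/5): H = 2*sqrt(5)/55.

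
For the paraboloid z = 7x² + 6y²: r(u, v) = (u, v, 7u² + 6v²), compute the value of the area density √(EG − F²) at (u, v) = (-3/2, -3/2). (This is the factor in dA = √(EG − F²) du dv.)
√(EG − F²)|_{(-3/2, -3/2)} = sqrt(766)

E = 196*u^2 + 1, F = 168*u*v, G = 144*v^2 + 1, so EG − F² = 196*u^2 + 144*v^2 + 1. Taking the positive square root: √(EG − F²) = sqrt(196*u^2 + 144*v^2 + 1). At (u, v) = (-3/2, -3/2): sqrt(766).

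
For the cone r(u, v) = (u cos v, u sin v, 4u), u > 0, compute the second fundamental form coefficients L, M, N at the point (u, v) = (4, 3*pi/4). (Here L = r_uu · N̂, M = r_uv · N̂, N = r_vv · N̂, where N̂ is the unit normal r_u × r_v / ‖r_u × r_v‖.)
L = 0;  M = 0;  N = 16*sqrt(17)/17

Compute the unit normal N̂(u, v) = (-4*sqrt(17)*u*cos(v)/(17*Abs(u)), -4*sqrt(17)*u*sin(v)/(17*Abs(u)), sqrt(17)*u/(17*Abs(u))), and the second partials r_uu, r_uv, r_vv. Take dot products:
  L(u, v) = r_uu · N̂ = 0,
  M(u, v) = r_uv · N̂ = 0,
  N(u, v) = r_vv · N̂ = 4*sqrt(17)*u^2/(17*Abs(u)).
Evaluating at (u, v) = (4, 3*pi/4):
  L = 0, M = 0, N = 16*sqrt(17)/17.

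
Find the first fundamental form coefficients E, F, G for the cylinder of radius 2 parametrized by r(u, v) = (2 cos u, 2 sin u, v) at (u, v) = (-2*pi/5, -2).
E = 4;  F = 0;  G = 1

Partials: r_u = (-2*sin(u), 2*cos(u), 0), r_v = (0, 0, 1). As functions of (u, v):
  E = r_u · r_u = 4,
  F = r_u · r_v = 0,
  G = r_v · r_v = 1.
Evaluating at (u, v) = (-2*pi/5, -2): E = 4, F = 0, G = 1.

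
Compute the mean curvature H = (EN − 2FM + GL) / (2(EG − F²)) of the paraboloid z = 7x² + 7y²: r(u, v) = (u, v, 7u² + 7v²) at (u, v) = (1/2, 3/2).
H = 3444*sqrt(491)/241081

With E = 196*u^2 + 1, F = 196*u*v, G = 196*v^2 + 1, L = 14/sqrt(196*u^2 + 196*v^2 + 1), M = 0, N = 14/sqrt(196*u^2 + 196*v^2 + 1), assemble
  H = (EN − 2FM + GL) / (2(EG − F²)) = 14*(98*u^2 + 98*v^2 + 1)/(196*u^2 + 196*v^2 + 1)^(3/2).
At (u, v) = (1/2, 3/2): H = 3444*sqrt(491)/241081.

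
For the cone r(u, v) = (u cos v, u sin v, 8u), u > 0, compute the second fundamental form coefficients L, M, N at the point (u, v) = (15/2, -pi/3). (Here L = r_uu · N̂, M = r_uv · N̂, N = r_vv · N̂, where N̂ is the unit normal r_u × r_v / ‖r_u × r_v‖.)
L = 0;  M = 0;  N = 12*sqrt(65)/13

Compute the unit normal N̂(u, v) = (-8*sqrt(65)*u*cos(v)/(65*Abs(u)), -8*sqrt(65)*u*sin(v)/(65*Abs(u)), sqrt(65)*u/(65*Abs(u))), and the second partials r_uu, r_uv, r_vv. Take dot products:
  L(u, v) = r_uu · N̂ = 0,
  M(u, v) = r_uv · N̂ = 0,
  N(u, v) = r_vv · N̂ = 8*sqrt(65)*u^2/(65*Abs(u)).
Evaluating at (u, v) = (15/2, -pi/3):
  L = 0, M = 0, N = 12*sqrt(65)/13.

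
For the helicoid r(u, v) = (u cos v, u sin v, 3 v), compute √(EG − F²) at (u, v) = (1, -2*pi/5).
√(EG − F²)|_{(1, -2*pi/5)} = sqrt(10)

E = 1, F = 0, G = u^2 + 9; EG − F² = u^2 + 9; √(EG − F²) = sqrt(u^2 + 9). At the given point: sqrt(10).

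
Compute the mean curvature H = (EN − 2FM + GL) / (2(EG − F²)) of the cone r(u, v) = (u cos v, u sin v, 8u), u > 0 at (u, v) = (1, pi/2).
H = 4*sqrt(65)/65

With E = 65, F = 0, G = u^2, L = 0, M = 0, N = 8*sqrt(65)*u^2/(65*Abs(u)), assemble
  H = (EN − 2FM + GL) / (2(EG − F²)) = 4*sqrt(65)/(65*Abs(u)).
At (u, v) = (1, pi/2): H = 4*sqrt(65)/65.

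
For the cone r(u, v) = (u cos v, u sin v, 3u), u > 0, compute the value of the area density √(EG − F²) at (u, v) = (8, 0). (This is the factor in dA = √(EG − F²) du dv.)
√(EG − F²)|_{(8, 0)} = 8*sqrt(10)

E = 10, F = 0, G = u^2, so EG − F² = 10*u^2. Taking the positive square root: √(EG − F²) = sqrt(10)*Abs(u). At (u, v) = (8, 0): 8*sqrt(10).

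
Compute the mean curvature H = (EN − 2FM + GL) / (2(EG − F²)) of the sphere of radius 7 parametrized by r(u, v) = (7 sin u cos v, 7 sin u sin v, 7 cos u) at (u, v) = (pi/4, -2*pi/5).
H = -1/7

With E = 49, F = 0, G = 49*sin(u)^2, L = -7*sin(u)/Abs(sin(u)), M = 0, N = -7*sin(u)^3/Abs(sin(u)), assemble
  H = (EN − 2FM + GL) / (2(EG − F²)) = -sin(u)/(7*Abs(sin(u))).
At (u, v) = (pi/4, -2*pi/5): H = -1/7.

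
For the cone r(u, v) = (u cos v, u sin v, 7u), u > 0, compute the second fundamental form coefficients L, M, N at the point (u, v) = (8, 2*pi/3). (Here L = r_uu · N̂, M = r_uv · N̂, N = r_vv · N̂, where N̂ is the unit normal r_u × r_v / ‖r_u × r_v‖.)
L = 0;  M = 0;  N = 28*sqrt(2)/5

Compute the unit normal N̂(u, v) = (-7*sqrt(2)*u*cos(v)/(10*Abs(u)), -7*sqrt(2)*u*sin(v)/(10*Abs(u)), sqrt(2)*u/(10*Abs(u))), and the second partials r_uu, r_uv, r_vv. Take dot products:
  L(u, v) = r_uu · N̂ = 0,
  M(u, v) = r_uv · N̂ = 0,
  N(u, v) = r_vv · N̂ = 7*sqrt(2)*u^2/(10*Abs(u)).
Evaluating at (u, v) = (8, 2*pi/3):
  L = 0, M = 0, N = 28*sqrt(2)/5.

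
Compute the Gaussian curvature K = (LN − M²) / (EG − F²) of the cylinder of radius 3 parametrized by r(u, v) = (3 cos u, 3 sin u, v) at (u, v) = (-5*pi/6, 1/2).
K = 0

Coefficients of the first fundamental form: E = 9, F = 0, G = 1.
Coefficients of the second fundamental form: L = -3, M = 0, N = 0.
Assemble K = (LN − M²)/(EG − F²) = 0. At (u, v) = (-5*pi/6, 1/2): K = 0.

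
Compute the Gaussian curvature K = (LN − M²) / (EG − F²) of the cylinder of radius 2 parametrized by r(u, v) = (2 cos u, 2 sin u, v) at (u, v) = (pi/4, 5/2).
K = 0

Coefficients of the first fundamental form: E = 4, F = 0, G = 1.
Coefficients of the second fundamental form: L = -2, M = 0, N = 0.
Assemble K = (LN − M²)/(EG − F²) = 0. At (u, v) = (pi/4, 5/2): K = 0.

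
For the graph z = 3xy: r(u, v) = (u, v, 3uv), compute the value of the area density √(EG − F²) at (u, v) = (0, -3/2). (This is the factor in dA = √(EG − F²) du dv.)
√(EG − F²)|_{(0, -3/2)} = sqrt(85)/2

E = 9*v^2 + 1, F = 9*u*v, G = 9*u^2 + 1, so EG − F² = 9*u^2 + 9*v^2 + 1. Taking the positive square root: √(EG − F²) = sqrt(9*u^2 + 9*v^2 + 1). At (u, v) = (0, -3/2): sqrt(85)/2.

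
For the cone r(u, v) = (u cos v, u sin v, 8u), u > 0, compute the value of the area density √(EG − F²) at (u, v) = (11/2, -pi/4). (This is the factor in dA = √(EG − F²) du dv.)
√(EG − F²)|_{(11/2, -pi/4)} = 11*sqrt(65)/2

E = 65, F = 0, G = u^2, so EG − F² = 65*u^2. Taking the positive square root: √(EG − F²) = sqrt(65)*Abs(u). At (u, v) = (11/2, -pi/4): 11*sqrt(65)/2.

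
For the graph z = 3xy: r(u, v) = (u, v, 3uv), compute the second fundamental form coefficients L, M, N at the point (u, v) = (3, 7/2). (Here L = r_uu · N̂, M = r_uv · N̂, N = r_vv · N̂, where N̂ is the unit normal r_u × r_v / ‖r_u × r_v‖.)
L = 0;  M = 6*sqrt(769)/769;  N = 0

Compute the unit normal N̂(u, v) = (-3*v/sqrt(9*u^2 + 9*v^2 + 1), -3*u/sqrt(9*u^2 + 9*v^2 + 1), 1/sqrt(9*u^2 + 9*v^2 + 1)), and the second partials r_uu, r_uv, r_vv. Take dot products:
  L(u, v) = r_uu · N̂ = 0,
  M(u, v) = r_uv · N̂ = 3/sqrt(9*u^2 + 9*v^2 + 1),
  N(u, v) = r_vv · N̂ = 0.
Evaluating at (u, v) = (3, 7/2):
  L = 0, M = 6*sqrt(769)/769, N = 0.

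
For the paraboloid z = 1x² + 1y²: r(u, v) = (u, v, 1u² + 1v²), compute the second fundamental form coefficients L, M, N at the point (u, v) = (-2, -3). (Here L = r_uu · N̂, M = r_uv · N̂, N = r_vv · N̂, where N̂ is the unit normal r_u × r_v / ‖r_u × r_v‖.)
L = 2*sqrt(53)/53;  M = 0;  N = 2*sqrt(53)/53

Compute the unit normal N̂(u, v) = (-2*u/sqrt(4*u^2 + 4*v^2 + 1), -2*v/sqrt(4*u^2 + 4*v^2 + 1), 1/sqrt(4*u^2 + 4*v^2 + 1)), and the second partials r_uu, r_uv, r_vv. Take dot products:
  L(u, v) = r_uu · N̂ = 2/sqrt(4*u^2 + 4*v^2 + 1),
  M(u, v) = r_uv · N̂ = 0,
  N(u, v) = r_vv · N̂ = 2/sqrt(4*u^2 + 4*v^2 + 1).
Evaluating at (u, v) = (-2, -3):
  L = 2*sqrt(53)/53, M = 0, N = 2*sqrt(53)/53.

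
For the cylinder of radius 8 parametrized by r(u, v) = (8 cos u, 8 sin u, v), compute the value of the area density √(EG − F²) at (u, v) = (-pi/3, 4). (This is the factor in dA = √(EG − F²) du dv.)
√(EG − F²)|_{(-pi/3, 4)} = 8

E = 64, F = 0, G = 1, so EG − F² = 64. Taking the positive square root: √(EG − F²) = 8. At (u, v) = (-pi/3, 4): 8.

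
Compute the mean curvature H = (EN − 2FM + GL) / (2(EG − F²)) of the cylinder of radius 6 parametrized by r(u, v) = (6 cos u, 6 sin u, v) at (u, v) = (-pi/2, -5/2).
H = -1/12

With E = 36, F = 0, G = 1, L = -6, M = 0, N = 0, assemble
  H = (EN − 2FM + GL) / (2(EG − F²)) = -1/12.
At (u, v) = (-pi/2, -5/2): H = -1/12.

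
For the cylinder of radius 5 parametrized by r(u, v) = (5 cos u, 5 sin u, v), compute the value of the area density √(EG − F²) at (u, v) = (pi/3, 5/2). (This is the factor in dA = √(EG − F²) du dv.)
√(EG − F²)|_{(pi/3, 5/2)} = 5

E = 25, F = 0, G = 1, so EG − F² = 25. Taking the positive square root: √(EG − F²) = 5. At (u, v) = (pi/3, 5/2): 5.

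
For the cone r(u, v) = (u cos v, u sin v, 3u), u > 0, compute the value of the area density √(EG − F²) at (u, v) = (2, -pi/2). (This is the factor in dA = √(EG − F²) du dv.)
√(EG − F²)|_{(2, -pi/2)} = 2*sqrt(10)

E = 10, F = 0, G = u^2, so EG − F² = 10*u^2. Taking the positive square root: √(EG − F²) = sqrt(10)*Abs(u). At (u, v) = (2, -pi/2): 2*sqrt(10).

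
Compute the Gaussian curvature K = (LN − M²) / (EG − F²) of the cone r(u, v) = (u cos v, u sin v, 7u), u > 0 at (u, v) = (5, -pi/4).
K = 0

Coefficients of the first fundamental form: E = 50, F = 0, G = u^2.
Coefficients of the second fundamental form: L = 0, M = 0, N = 7*sqrt(2)*u^2/(10*Abs(u)).
Assemble K = (LN − M²)/(EG − F²) = 0. At (u, v) = (5, -pi/4): K = 0.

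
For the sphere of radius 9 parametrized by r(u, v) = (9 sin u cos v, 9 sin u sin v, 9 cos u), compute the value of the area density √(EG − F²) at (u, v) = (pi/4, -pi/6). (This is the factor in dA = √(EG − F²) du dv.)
√(EG − F²)|_{(pi/4, -pi/6)} = 81*sqrt(2)/2

E = 81, F = 0, G = 81*sin(u)^2, so EG − F² = 6561*sin(u)^2. Taking the positive square root: √(EG − F²) = 81*Abs(sin(u)). At (u, v) = (pi/4, -pi/6): 81*sqrt(2)/2.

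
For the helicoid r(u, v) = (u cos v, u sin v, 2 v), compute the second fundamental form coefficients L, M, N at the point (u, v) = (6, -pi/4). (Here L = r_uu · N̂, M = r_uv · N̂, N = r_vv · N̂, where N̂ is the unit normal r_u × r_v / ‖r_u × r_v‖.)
L = 0;  M = -sqrt(10)/10;  N = 0

Compute the unit normal N̂(u, v) = (2*sin(v)/sqrt(u^2 + 4), -2*cos(v)/sqrt(u^2 + 4), u/sqrt(u^2 + 4)), and the second partials r_uu, r_uv, r_vv. Take dot products:
  L(u, v) = r_uu · N̂ = 0,
  M(u, v) = r_uv · N̂ = -2/sqrt(u^2 + 4),
  N(u, v) = r_vv · N̂ = 0.
Evaluating at (u, v) = (6, -pi/4):
  L = 0, M = -sqrt(10)/10, N = 0.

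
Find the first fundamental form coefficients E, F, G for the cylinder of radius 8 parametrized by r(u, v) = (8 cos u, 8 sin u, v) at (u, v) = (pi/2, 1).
E = 64;  F = 0;  G = 1

Partials: r_u = (-8*sin(u), 8*cos(u), 0), r_v = (0, 0, 1). As functions of (u, v):
  E = r_u · r_u = 64,
  F = r_u · r_v = 0,
  G = r_v · r_v = 1.
Evaluating at (u, v) = (pi/2, 1): E = 64, F = 0, G = 1.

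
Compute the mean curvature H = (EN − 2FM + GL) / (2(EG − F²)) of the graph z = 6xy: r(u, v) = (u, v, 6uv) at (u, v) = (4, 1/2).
H = -108*sqrt(586)/85849

With E = 36*v^2 + 1, F = 36*u*v, G = 36*u^2 + 1, L = 0, M = 6/sqrt(36*u^2 + 36*v^2 + 1), N = 0, assemble
  H = (EN − 2FM + GL) / (2(EG − F²)) = -216*u*v/(36*u^2 + 36*v^2 + 1)^(3/2).
At (u, v) = (4, 1/2): H = -108*sqrt(586)/85849.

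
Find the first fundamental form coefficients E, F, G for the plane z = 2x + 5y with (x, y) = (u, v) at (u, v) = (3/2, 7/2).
E = 5;  F = 10;  G = 26

Partials: r_u = (1, 0, 2), r_v = (0, 1, 5). As functions of (u, v):
  E = r_u · r_u = 5,
  F = r_u · r_v = 10,
  G = r_v · r_v = 26.
Evaluating at (u, v) = (3/2, 7/2): E = 5, F = 10, G = 26.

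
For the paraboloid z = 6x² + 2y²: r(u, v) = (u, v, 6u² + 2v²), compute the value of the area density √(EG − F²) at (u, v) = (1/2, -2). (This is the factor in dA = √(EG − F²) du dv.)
√(EG − F²)|_{(1/2, -2)} = sqrt(101)

E = 144*u^2 + 1, F = 48*u*v, G = 16*v^2 + 1, so EG − F² = 144*u^2 + 16*v^2 + 1. Taking the positive square root: √(EG − F²) = sqrt(144*u^2 + 16*v^2 + 1). At (u, v) = (1/2, -2): sqrt(101).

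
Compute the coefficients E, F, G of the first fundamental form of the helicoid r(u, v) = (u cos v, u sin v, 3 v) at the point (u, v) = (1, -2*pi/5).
E = 1;  F = 0;  G = 10

Partials: r_u = (cos(v), sin(v), 0), r_v = (-u*sin(v), u*cos(v), 3). As functions of (u, v):
  E = r_u · r_u = 1,
  F = r_u · r_v = 0,
  G = r_v · r_v = u^2 + 9.
Evaluating at (u, v) = (1, -2*pi/5): E = 1, F = 0, G = 10.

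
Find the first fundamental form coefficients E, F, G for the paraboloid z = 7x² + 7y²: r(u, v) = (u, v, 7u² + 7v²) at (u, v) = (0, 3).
E = 1;  F = 0;  G = 1765

Partials: r_u = (1, 0, 14*u), r_v = (0, 1, 14*v). As functions of (u, v):
  E = r_u · r_u = 196*u^2 + 1,
  F = r_u · r_v = 196*u*v,
  G = r_v · r_v = 196*v^2 + 1.
Evaluating at (u, v) = (0, 3): E = 1, F = 0, G = 1765.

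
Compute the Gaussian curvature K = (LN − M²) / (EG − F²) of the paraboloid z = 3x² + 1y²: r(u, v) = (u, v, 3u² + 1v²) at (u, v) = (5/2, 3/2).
K = 12/55225

Coefficients of the first fundamental form: E = 36*u^2 + 1, F = 12*u*v, G = 4*v^2 + 1.
Coefficients of the second fundamental form: L = 6/sqrt(36*u^2 + 4*v^2 + 1), M = 0, N = 2/sqrt(36*u^2 + 4*v^2 + 1).
Assemble K = (LN − M²)/(EG − F²) = 12/(1296*u^4 + 288*u^2*v^2 + 72*u^2 + 16*v^4 + 8*v^2 + 1). At (u, v) = (5/2, 3/2): K = 12/55225.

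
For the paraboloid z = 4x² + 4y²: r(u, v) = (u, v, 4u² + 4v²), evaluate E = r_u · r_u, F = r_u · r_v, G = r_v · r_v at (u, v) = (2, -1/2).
E = 257;  F = -64;  G = 17

Partials: r_u = (1, 0, 8*u), r_v = (0, 1, 8*v). As functions of (u, v):
  E = r_u · r_u = 64*u^2 + 1,
  F = r_u · r_v = 64*u*v,
  G = r_v · r_v = 64*v^2 + 1.
Evaluating at (u, v) = (2, -1/2): E = 257, F = -64, G = 17.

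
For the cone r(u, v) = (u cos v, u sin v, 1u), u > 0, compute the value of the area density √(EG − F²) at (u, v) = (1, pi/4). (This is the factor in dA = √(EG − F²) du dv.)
√(EG − F²)|_{(1, pi/4)} = sqrt(2)

E = 2, F = 0, G = u^2, so EG − F² = 2*u^2. Taking the positive square root: √(EG − F²) = sqrt(2)*Abs(u). At (u, v) = (1, pi/4): sqrt(2).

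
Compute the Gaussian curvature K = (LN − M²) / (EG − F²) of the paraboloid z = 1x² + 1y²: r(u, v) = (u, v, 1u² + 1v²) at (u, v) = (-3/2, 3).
K = 1/529

Coefficients of the first fundamental form: E = 4*u^2 + 1, F = 4*u*v, G = 4*v^2 + 1.
Coefficients of the second fundamental form: L = 2/sqrt(4*u^2 + 4*v^2 + 1), M = 0, N = 2/sqrt(4*u^2 + 4*v^2 + 1).
Assemble K = (LN − M²)/(EG − F²) = 4/(16*u^4 + 32*u^2*v^2 + 8*u^2 + 16*v^4 + 8*v^2 + 1). At (u, v) = (-3/2, 3): K = 1/529.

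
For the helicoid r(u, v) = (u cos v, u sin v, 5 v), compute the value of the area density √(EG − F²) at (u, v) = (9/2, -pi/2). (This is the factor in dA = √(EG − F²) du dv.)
√(EG − F²)|_{(9/2, -pi/2)} = sqrt(181)/2

E = 1, F = 0, G = u^2 + 25, so EG − F² = u^2 + 25. Taking the positive square root: √(EG − F²) = sqrt(u^2 + 25). At (u, v) = (9/2, -pi/2): sqrt(181)/2.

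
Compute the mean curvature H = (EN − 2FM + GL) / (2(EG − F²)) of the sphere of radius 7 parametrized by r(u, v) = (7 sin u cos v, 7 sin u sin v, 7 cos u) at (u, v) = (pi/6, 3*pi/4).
H = -1/7

With E = 49, F = 0, G = 49*sin(u)^2, L = -7*sin(u)/Abs(sin(u)), M = 0, N = -7*sin(u)^3/Abs(sin(u)), assemble
  H = (EN − 2FM + GL) / (2(EG − F²)) = -sin(u)/(7*Abs(sin(u))).
At (u, v) = (pi/6, 3*pi/4): H = -1/7.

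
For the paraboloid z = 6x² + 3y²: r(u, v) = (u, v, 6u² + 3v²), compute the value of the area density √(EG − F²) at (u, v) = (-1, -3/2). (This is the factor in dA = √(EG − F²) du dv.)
√(EG − F²)|_{(-1, -3/2)} = sqrt(226)

E = 144*u^2 + 1, F = 72*u*v, G = 36*v^2 + 1, so EG − F² = 144*u^2 + 36*v^2 + 1. Taking the positive square root: √(EG − F²) = sqrt(144*u^2 + 36*v^2 + 1). At (u, v) = (-1, -3/2): sqrt(226).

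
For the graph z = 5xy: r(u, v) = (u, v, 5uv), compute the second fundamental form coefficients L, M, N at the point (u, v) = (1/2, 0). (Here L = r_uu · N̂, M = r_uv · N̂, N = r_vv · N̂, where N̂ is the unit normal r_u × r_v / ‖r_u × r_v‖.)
L = 0;  M = 10*sqrt(29)/29;  N = 0

Compute the unit normal N̂(u, v) = (-5*v/sqrt(25*u^2 + 25*v^2 + 1), -5*u/sqrt(25*u^2 + 25*v^2 + 1), 1/sqrt(25*u^2 + 25*v^2 + 1)), and the second partials r_uu, r_uv, r_vv. Take dot products:
  L(u, v) = r_uu · N̂ = 0,
  M(u, v) = r_uv · N̂ = 5/sqrt(25*u^2 + 25*v^2 + 1),
  N(u, v) = r_vv · N̂ = 0.
Evaluating at (u, v) = (1/2, 0):
  L = 0, M = 10*sqrt(29)/29, N = 0.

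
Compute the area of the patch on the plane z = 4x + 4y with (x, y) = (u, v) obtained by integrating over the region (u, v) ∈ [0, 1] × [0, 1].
Area = sqrt(33)

Area = ∫∫ √(EG − F²) du dv with √(EG − F²) = sqrt(33). Integrating over [0, 1] × [0, 1] gives sqrt(33).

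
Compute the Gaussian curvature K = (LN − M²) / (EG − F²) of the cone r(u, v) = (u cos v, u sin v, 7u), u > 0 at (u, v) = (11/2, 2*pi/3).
K = 0

Coefficients of the first fundamental form: E = 50, F = 0, G = u^2.
Coefficients of the second fundamental form: L = 0, M = 0, N = 7*sqrt(2)*u^2/(10*Abs(u)).
Assemble K = (LN − M²)/(EG − F²) = 0. At (u, v) = (11/2, 2*pi/3): K = 0.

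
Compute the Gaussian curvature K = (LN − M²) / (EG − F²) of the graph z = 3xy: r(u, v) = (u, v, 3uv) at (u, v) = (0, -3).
K = -9/6724

Coefficients of the first fundamental form: E = 9*v^2 + 1, F = 9*u*v, G = 9*u^2 + 1.
Coefficients of the second fundamental form: L = 0, M = 3/sqrt(9*u^2 + 9*v^2 + 1), N = 0.
Assemble K = (LN − M²)/(EG − F²) = -9/(81*u^4 + 162*u^2*v^2 + 18*u^2 + 81*v^4 + 18*v^2 + 1). At (u, v) = (0, -3): K = -9/6724.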